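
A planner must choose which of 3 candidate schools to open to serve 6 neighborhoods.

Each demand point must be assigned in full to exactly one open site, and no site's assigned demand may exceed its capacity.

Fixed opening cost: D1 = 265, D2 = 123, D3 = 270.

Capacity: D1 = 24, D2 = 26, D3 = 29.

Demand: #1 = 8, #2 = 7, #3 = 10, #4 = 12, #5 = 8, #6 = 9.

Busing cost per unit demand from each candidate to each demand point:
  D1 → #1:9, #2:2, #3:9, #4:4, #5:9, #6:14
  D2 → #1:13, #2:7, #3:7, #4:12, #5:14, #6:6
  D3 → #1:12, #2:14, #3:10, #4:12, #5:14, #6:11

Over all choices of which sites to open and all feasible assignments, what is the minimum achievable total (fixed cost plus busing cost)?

Open {D2, D3}; cheapest assignment that respects the capacities:
  D2 (cap 26, load 26): #2, #3, #6 — cost 7×7 + 10×7 + 9×6 = 173
  D3 (cap 29, load 28): #1, #4, #5 — cost 8×12 + 12×12 + 8×14 = 352
  Shipping 525, fixed 393 → total 918.
  Any other capacity-feasible assignment to {D2, D3} ships for at least 525.
Compare {D1, D2, D3}: its best feasible assignment gives total 1047.
Every other set of open sites that can feasibly serve all demand totals ≥ 1047 even under its best assignment. Minimum: 918.

918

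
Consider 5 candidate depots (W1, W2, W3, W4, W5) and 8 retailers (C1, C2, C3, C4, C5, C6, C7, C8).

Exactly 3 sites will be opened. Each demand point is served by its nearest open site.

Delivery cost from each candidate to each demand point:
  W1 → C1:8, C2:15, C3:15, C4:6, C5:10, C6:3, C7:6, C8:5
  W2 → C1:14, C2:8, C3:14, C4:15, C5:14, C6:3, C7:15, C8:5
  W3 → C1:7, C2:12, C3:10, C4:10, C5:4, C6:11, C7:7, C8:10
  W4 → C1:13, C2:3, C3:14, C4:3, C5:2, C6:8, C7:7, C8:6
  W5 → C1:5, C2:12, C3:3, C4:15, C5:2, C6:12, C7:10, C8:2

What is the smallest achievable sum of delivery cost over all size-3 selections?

Open {W1, W4, W5}.
  C1→W5 5, C2→W4 3, C3→W5 3, C4→W4 3, C5→W4 2, C6→W1 3, C7→W1 6, C8→W5 2  ⇒ total 27.
Compare {W2, W4, W5}: total 28.
Compare {W3, W4, W5}: total 33.
No size-3 selection does better; minimum is 27.

27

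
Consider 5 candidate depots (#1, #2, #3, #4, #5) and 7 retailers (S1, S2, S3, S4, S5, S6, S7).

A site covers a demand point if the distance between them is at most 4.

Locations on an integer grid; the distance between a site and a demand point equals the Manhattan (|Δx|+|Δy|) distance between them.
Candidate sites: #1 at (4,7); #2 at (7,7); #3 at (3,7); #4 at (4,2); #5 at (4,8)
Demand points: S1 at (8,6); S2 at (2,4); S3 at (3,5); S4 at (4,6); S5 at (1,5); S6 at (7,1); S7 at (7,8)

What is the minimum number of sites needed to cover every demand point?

3

Coverage sets (demand points within 4 of each site):
  #1: {S3, S4, S7}
  #2: {S1, S4, S7}
  #3: {S2, S3, S4, S5}
  #4: {S2, S3, S4, S6}
  #5: {S3, S4, S7}
No 2 sites suffice: every size-2 union leaves at least one demand point uncovered.
But {#2, #3, #4} covers everything, so the minimum is 3.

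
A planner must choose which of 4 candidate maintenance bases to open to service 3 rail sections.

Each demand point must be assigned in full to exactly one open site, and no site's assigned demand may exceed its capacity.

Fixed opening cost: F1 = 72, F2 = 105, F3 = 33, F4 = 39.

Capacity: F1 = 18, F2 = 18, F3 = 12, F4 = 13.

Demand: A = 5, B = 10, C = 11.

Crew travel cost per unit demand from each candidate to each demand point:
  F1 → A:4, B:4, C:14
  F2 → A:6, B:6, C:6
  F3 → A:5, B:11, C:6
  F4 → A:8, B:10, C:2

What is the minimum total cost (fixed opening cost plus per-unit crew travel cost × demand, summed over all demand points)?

Open {F1, F4}; cheapest assignment that respects the capacities:
  F1 (cap 18, load 15): A, B — cost 5×4 + 10×4 = 60
  F4 (cap 13, load 11): C — cost 11×2 = 22
  Shipping 82, fixed 111 → total 193.
  Any other capacity-feasible assignment to {F1, F4} ships for at least 82.
Compare {F1, F3, F4}: its best feasible assignment gives total 226.
Compare {F1, F3}: its best feasible assignment gives total 231.
Every other set of open sites that can feasibly serve all demand totals ≥ 226 even under its best assignment. Minimum: 193.

193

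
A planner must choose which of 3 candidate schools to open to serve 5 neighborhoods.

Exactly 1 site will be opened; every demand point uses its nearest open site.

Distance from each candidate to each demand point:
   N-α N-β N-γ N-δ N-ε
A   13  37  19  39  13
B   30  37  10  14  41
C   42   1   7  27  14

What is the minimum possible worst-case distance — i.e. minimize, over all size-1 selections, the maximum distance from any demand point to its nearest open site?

Open {A}.
  Farthest demand point is N-δ at distance 39 (to A); all others are ≤ 39.
With {B} the worst case is 41.
With {C} the worst case is 42.
No size-1 selection achieves below 39.

39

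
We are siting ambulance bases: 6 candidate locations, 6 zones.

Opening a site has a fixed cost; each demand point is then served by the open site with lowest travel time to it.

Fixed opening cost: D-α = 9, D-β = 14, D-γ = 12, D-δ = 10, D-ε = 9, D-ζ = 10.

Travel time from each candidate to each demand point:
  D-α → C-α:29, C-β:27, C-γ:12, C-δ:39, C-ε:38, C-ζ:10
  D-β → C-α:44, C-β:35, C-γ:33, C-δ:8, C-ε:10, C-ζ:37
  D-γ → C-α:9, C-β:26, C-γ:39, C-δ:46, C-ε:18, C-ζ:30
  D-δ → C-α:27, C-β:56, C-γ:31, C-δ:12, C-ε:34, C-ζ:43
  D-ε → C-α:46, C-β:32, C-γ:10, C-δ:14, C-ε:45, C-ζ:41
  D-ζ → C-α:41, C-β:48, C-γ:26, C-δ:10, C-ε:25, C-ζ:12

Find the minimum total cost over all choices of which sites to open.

Open {D-α, D-β, D-γ}: assign each demand point to its cheapest open site.
  C-α→D-γ 9, C-β→D-γ 26, C-γ→D-α 12, C-δ→D-β 8, C-ε→D-β 10, C-ζ→D-α 10
  travel time 75, fixed 35 → total 110.
Compare {D-α, D-γ, D-ζ}: travel time 85 + fixed 31 = 116.
Compare {D-γ, D-ε, D-ζ}: travel time 85 + fixed 31 = 116.
Compare {D-α, D-γ, D-ε}: travel time 87 + fixed 30 = 117.
All other subsets cost ≥ 116. Minimum total cost: 110.

110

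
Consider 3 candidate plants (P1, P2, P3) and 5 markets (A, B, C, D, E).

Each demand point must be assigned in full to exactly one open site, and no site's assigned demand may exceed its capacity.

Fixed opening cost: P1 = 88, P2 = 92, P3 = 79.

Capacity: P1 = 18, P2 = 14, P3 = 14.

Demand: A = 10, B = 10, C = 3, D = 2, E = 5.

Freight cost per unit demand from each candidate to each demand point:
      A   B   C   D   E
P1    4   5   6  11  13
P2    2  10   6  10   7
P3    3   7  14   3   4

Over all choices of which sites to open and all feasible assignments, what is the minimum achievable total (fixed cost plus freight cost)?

Open {P1, P3}; cheapest assignment that respects the capacities:
  P1 (cap 18, load 18): B, C, E — cost 10×5 + 3×6 + 5×13 = 133
  P3 (cap 14, load 12): A, D — cost 10×3 + 2×3 = 36
  Shipping 169, fixed 167 → total 336.
  Any other capacity-feasible assignment to {P1, P3} ships for at least 169.
Compare {P1, P2}: its best feasible assignment gives total 353.
Compare {P1, P2, P3}: its best feasible assignment gives total 373.
Every other set of open sites that can feasibly serve all demand totals ≥ 353 even under its best assignment. Minimum: 336.

336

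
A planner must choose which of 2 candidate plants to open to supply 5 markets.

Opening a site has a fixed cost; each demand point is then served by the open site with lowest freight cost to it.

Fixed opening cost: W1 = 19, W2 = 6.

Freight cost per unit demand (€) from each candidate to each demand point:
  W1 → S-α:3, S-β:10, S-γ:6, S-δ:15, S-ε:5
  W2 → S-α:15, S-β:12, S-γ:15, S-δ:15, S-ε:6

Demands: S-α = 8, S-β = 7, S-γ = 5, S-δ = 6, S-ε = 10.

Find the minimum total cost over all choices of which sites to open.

283

Open {W1}: assign each demand point to its cheapest open site.
  S-α→W1 8×3=24, S-β→W1 7×10=70, S-γ→W1 5×6=30, S-δ→W1 6×15=90, S-ε→W1 10×5=50
  freight cost 264, fixed 19 → total 283.
Compare {W1, W2}: freight cost 264 + fixed 25 = 289.
Compare {W2}: freight cost 429 + fixed 6 = 435.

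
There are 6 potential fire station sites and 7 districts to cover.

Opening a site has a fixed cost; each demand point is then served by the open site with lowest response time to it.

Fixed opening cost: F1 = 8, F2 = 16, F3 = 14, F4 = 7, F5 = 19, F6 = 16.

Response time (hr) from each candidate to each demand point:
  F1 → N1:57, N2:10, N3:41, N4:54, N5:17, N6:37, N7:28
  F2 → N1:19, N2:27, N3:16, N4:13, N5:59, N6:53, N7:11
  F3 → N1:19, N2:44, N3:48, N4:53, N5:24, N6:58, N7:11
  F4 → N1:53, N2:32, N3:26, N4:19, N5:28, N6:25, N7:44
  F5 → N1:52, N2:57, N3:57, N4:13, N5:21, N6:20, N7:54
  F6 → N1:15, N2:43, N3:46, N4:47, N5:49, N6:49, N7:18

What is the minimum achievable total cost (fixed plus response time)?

142

Open {F1, F2, F4}: assign each demand point to its cheapest open site.
  N1→F2 19, N2→F1 10, N3→F2 16, N4→F2 13, N5→F1 17, N6→F4 25, N7→F2 11
  response time 111, fixed 31 → total 142.
Compare {F1, F2}: response time 123 + fixed 24 = 147.
Compare {F1, F2, F5}: response time 106 + fixed 43 = 149.
Compare {F1, F2, F4, F6}: response time 107 + fixed 47 = 154.
All other subsets cost ≥ 147. Minimum total cost: 142.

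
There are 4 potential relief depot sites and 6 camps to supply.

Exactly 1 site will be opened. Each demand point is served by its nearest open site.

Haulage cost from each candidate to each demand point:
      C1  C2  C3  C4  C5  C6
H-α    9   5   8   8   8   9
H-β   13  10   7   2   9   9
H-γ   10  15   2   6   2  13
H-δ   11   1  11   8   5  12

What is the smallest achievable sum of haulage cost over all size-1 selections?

47

Open {H-α}.
  C1→H-α 9, C2→H-α 5, C3→H-α 8, C4→H-α 8, C5→H-α 8, C6→H-α 9  ⇒ total 47.
Compare {H-γ}: total 48.
Compare {H-δ}: total 48.
No size-1 selection does better; minimum is 47.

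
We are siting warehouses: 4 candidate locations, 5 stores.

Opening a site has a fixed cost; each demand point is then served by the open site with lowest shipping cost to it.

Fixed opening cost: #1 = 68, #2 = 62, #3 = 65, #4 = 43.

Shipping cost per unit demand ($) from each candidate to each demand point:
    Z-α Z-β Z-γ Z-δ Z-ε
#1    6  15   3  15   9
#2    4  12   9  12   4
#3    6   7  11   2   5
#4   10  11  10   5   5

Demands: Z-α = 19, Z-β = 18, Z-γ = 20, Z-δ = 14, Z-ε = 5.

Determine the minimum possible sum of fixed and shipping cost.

Open {#1, #3}: assign each demand point to its cheapest open site.
  Z-α→#1 19×6=114, Z-β→#3 18×7=126, Z-γ→#1 20×3=60, Z-δ→#3 14×2=28, Z-ε→#3 5×5=25
  shipping cost 353, fixed 133 → total 486.
Compare {#1, #2, #3}: shipping cost 310 + fixed 195 = 505.
Compare {#1, #3, #4}: shipping cost 353 + fixed 176 = 529.
Compare {#1, #2, #3, #4}: shipping cost 310 + fixed 238 = 548.
All other subsets cost ≥ 505. Minimum total cost: 486.

486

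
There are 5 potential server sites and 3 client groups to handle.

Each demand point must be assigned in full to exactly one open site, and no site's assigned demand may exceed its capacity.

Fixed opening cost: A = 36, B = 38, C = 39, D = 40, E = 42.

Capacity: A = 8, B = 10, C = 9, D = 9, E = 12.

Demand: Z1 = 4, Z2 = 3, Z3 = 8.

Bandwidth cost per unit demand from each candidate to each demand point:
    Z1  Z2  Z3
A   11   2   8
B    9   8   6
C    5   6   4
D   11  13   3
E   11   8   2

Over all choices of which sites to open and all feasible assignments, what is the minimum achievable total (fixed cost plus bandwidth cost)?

135

Open {C, E}; cheapest assignment that respects the capacities:
  C (cap 9, load 7): Z1, Z2 — cost 4×5 + 3×6 = 38
  E (cap 12, load 8): Z3 — cost 8×2 = 16
  Shipping 54, fixed 81 → total 135.
  Any other capacity-feasible assignment to {C, E} ships for at least 54.
Compare {C, D}: its best feasible assignment gives total 141.
Compare {A, E}: its best feasible assignment gives total 144.
Every other set of open sites that can feasibly serve all demand totals ≥ 141 even under its best assignment. Minimum: 135.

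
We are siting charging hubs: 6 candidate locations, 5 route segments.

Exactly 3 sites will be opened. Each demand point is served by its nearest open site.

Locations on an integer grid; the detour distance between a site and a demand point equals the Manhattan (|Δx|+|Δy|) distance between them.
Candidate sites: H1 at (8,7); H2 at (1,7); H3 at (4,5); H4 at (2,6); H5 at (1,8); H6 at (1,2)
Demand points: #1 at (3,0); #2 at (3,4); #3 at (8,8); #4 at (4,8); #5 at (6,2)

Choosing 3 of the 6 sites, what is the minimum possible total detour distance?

15

Open {H1, H3, H6}.
  #1→H6 4, #2→H3 2, #3→H1 1, #4→H3 3, #5→H3 5  ⇒ total 15.
Compare {H1, H2, H3}: total 17.
Compare {H1, H3, H4}: total 17.
No size-3 selection does better; minimum is 15.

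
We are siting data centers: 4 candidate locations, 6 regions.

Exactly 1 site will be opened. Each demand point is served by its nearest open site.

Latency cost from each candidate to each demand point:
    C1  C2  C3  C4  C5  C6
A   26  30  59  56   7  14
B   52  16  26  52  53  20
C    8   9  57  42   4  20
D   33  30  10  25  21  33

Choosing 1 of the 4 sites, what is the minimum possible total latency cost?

140

Open {C}.
  C1→C 8, C2→C 9, C3→C 57, C4→C 42, C5→C 4, C6→C 20  ⇒ total 140.
Compare {D}: total 152.
Compare {A}: total 192.
No size-1 selection does better; minimum is 140.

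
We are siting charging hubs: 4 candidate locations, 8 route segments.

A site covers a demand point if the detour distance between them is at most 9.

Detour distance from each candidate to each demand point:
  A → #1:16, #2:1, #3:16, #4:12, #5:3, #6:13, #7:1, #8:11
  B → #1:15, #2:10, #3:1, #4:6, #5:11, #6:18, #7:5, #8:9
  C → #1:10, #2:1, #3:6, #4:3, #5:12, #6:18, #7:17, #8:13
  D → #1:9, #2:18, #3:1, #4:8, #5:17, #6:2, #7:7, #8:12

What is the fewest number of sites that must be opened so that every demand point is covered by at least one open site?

3

Coverage sets (demand points within 9 of each site):
  A: {#2, #5, #7}
  B: {#3, #4, #7, #8}
  C: {#2, #3, #4}
  D: {#1, #3, #4, #6, #7}
No 2 sites suffice: every size-2 union leaves at least one demand point uncovered.
But {A, B, D} covers everything, so the minimum is 3.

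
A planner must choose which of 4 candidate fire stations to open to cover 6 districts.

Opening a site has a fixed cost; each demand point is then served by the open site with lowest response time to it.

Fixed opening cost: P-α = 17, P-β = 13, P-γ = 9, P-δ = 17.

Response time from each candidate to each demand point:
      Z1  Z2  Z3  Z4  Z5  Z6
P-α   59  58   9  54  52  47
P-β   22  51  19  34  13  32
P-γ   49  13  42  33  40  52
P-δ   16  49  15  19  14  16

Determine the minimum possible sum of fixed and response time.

119

Open {P-γ, P-δ}: assign each demand point to its cheapest open site.
  Z1→P-δ 16, Z2→P-γ 13, Z3→P-δ 15, Z4→P-δ 19, Z5→P-δ 14, Z6→P-δ 16
  response time 93, fixed 26 → total 119.
Compare {P-α, P-γ, P-δ}: response time 87 + fixed 43 = 130.
Compare {P-β, P-γ, P-δ}: response time 92 + fixed 39 = 131.
Compare {P-α, P-β, P-γ, P-δ}: response time 86 + fixed 56 = 142.
All other subsets cost ≥ 130. Minimum total cost: 119.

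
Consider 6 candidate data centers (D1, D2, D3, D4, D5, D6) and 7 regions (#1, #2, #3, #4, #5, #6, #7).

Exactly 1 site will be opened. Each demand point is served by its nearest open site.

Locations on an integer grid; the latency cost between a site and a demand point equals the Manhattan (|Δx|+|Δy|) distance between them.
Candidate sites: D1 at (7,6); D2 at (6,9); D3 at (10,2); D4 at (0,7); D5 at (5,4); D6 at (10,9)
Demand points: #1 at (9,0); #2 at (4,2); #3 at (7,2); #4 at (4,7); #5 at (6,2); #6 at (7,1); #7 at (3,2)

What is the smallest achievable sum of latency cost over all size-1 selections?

Open {D5}.
  #1→D5 8, #2→D5 3, #3→D5 4, #4→D5 4, #5→D5 3, #6→D5 5, #7→D5 4  ⇒ total 31.
Compare {D3}: total 38.
Compare {D1}: total 41.
No size-1 selection does better; minimum is 31.

31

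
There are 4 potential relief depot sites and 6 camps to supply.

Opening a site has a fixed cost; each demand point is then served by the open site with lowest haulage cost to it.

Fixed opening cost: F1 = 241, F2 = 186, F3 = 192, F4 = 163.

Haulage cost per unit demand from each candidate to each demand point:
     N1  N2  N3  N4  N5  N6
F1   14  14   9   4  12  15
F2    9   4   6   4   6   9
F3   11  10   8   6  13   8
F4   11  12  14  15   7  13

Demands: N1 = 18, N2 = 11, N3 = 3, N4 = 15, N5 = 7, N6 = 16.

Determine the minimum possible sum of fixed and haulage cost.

Open {F2}: assign each demand point to its cheapest open site.
  N1→F2 18×9=162, N2→F2 11×4=44, N3→F2 3×6=18, N4→F2 15×4=60, N5→F2 7×6=42, N6→F2 16×9=144
  haulage cost 470, fixed 186 → total 656.
Compare {F2, F4}: haulage cost 470 + fixed 349 = 819.
Compare {F2, F3}: haulage cost 454 + fixed 378 = 832.
Compare {F3}: haulage cost 641 + fixed 192 = 833.
All other subsets cost ≥ 819. Minimum total cost: 656.

656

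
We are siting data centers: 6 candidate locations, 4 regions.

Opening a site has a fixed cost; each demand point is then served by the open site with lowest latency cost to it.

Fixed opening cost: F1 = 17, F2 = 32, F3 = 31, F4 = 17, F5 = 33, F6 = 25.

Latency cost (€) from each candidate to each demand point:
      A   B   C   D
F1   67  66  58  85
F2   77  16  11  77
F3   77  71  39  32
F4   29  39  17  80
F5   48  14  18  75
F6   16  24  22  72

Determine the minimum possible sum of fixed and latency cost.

Open {F3, F6}: assign each demand point to its cheapest open site.
  A→F6 16, B→F6 24, C→F6 22, D→F3 32
  latency cost 94, fixed 56 → total 150.
Compare {F6}: latency cost 134 + fixed 25 = 159.
Compare {F3, F4, F6}: latency cost 89 + fixed 73 = 162.
Compare {F2, F3, F6}: latency cost 75 + fixed 88 = 163.
All other subsets cost ≥ 159. Minimum total cost: 150.

150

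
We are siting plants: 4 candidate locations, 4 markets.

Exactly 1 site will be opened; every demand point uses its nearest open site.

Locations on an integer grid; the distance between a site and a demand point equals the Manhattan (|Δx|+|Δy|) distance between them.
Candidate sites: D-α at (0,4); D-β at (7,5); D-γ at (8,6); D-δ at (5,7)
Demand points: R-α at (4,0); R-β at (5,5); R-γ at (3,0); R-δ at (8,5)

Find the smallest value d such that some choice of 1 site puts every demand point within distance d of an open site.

Open {D-α}.
  Farthest demand point is R-δ at distance 9 (to D-α); all others are ≤ 9.
With {D-β} the worst case is 9.
With {D-δ} the worst case is 9.
No size-1 selection achieves below 9.

9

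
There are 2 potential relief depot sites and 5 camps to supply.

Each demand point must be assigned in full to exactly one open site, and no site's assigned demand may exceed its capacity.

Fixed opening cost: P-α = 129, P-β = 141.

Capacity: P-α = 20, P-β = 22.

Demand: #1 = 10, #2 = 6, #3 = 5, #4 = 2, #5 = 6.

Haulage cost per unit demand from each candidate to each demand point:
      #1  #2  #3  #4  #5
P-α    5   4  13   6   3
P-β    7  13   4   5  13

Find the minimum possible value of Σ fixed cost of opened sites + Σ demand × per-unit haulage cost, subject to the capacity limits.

412

Open {P-α, P-β}; cheapest assignment that respects the capacities:
  P-α (cap 20, load 12): #2, #5 — cost 6×4 + 6×3 = 42
  P-β (cap 22, load 17): #1, #3, #4 — cost 10×7 + 5×4 + 2×5 = 100
  Shipping 142, fixed 270 → total 412.
  Any other capacity-feasible assignment to {P-α, P-β} ships for at least 142.
Total demand is 29 and no other set of sites has combined capacity ≥ 29, so {P-α, P-β} is the only feasible choice of open sites. Minimum: 412.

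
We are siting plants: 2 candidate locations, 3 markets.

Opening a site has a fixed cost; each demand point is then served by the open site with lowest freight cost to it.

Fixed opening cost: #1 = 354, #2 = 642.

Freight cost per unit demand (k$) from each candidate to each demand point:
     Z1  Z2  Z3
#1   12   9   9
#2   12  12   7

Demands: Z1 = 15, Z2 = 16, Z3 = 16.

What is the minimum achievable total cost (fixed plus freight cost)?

822

Open {#1}: assign each demand point to its cheapest open site.
  Z1→#1 15×12=180, Z2→#1 16×9=144, Z3→#1 16×9=144
  freight cost 468, fixed 354 → total 822.
Compare {#2}: freight cost 484 + fixed 642 = 1126.
Compare {#1, #2}: freight cost 436 + fixed 996 = 1432.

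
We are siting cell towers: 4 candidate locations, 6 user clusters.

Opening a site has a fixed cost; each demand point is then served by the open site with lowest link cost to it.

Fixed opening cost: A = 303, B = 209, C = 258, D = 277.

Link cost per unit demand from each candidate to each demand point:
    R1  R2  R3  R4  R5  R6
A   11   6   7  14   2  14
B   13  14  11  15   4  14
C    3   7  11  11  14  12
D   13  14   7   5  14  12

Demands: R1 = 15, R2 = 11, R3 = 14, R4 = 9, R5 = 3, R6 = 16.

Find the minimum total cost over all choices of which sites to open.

867

Open {C}: assign each demand point to its cheapest open site.
  R1→C 15×3=45, R2→C 11×7=77, R3→C 14×11=154, R4→C 9×11=99, R5→C 3×14=42, R6→C 16×12=192
  link cost 609, fixed 258 → total 867.
Compare {A}: link cost 685 + fixed 303 = 988.
Compare {D}: link cost 726 + fixed 277 = 1003.
Compare {C, D}: link cost 499 + fixed 535 = 1034.
All other subsets cost ≥ 988. Minimum total cost: 867.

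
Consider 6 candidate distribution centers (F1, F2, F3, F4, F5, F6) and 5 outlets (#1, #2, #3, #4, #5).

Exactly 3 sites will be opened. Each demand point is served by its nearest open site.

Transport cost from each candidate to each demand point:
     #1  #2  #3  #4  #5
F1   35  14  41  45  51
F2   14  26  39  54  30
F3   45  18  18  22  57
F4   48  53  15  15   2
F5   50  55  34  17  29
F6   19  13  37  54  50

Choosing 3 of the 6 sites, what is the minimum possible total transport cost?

59

Open {F2, F4, F6}.
  #1→F2 14, #2→F6 13, #3→F4 15, #4→F4 15, #5→F4 2  ⇒ total 59.
Compare {F1, F2, F4}: total 60.
Compare {F1, F4, F6}: total 64.
No size-3 selection does better; minimum is 59.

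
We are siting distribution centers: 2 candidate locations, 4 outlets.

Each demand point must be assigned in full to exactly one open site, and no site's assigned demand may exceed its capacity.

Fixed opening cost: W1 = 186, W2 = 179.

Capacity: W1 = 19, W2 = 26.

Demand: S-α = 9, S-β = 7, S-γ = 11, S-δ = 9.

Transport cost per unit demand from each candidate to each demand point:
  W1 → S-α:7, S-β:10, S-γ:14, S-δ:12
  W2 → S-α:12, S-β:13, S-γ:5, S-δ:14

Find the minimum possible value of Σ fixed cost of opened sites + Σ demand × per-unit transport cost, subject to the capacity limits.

Open {W1, W2}; cheapest assignment that respects the capacities:
  W1 (cap 19, load 16): S-α, S-β — cost 9×7 + 7×10 = 133
  W2 (cap 26, load 20): S-γ, S-δ — cost 11×5 + 9×14 = 181
  Shipping 314, fixed 365 → total 679.
  Any other capacity-feasible assignment to {W1, W2} ships for at least 314.
Total demand is 36 and no other set of sites has combined capacity ≥ 36, so {W1, W2} is the only feasible choice of open sites. Minimum: 679.

679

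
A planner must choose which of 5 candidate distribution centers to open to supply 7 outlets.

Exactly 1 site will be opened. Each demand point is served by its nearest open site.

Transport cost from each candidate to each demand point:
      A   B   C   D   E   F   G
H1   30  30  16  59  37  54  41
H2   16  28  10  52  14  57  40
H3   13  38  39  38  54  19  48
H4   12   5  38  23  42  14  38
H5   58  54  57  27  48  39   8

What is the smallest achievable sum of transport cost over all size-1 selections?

172

Open {H4}.
  A→H4 12, B→H4 5, C→H4 38, D→H4 23, E→H4 42, F→H4 14, G→H4 38  ⇒ total 172.
Compare {H2}: total 217.
Compare {H3}: total 249.
No size-1 selection does better; minimum is 172.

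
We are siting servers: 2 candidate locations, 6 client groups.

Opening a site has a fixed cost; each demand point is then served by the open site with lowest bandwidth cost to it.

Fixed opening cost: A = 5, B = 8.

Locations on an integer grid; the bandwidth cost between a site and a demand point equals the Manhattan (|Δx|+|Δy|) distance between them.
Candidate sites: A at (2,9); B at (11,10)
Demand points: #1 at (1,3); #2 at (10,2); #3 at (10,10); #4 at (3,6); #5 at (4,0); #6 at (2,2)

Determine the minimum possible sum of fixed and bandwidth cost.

Open {A, B}: assign each demand point to its cheapest open site.
  #1→A 7, #2→B 9, #3→B 1, #4→A 4, #5→A 11, #6→A 7
  bandwidth cost 39, fixed 13 → total 52.
Compare {A}: bandwidth cost 53 + fixed 5 = 58.
Compare {B}: bandwidth cost 73 + fixed 8 = 81.

52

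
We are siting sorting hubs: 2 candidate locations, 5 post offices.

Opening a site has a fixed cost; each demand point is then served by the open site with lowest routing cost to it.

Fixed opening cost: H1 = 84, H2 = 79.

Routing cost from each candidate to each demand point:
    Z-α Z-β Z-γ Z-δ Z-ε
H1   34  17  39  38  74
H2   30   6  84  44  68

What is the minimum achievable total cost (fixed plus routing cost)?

Open {H1}: assign each demand point to its cheapest open site.
  Z-α→H1 34, Z-β→H1 17, Z-γ→H1 39, Z-δ→H1 38, Z-ε→H1 74
  routing cost 202, fixed 84 → total 286.
Compare {H2}: routing cost 232 + fixed 79 = 311.
Compare {H1, H2}: routing cost 181 + fixed 163 = 344.

286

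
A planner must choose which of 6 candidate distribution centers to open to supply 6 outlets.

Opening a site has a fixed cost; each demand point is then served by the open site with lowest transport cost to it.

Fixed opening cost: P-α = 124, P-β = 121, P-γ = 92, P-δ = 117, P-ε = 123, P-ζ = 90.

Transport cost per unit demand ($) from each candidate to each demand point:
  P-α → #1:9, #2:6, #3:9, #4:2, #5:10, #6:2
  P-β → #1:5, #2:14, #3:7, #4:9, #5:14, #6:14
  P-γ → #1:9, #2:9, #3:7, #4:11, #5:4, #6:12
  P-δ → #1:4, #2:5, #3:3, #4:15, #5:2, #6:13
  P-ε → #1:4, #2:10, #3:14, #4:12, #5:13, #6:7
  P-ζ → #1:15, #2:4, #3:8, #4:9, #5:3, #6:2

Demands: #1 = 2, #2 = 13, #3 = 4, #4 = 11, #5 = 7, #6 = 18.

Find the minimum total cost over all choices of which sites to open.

360

Open {P-ζ}: assign each demand point to its cheapest open site.
  #1→P-ζ 2×15=30, #2→P-ζ 13×4=52, #3→P-ζ 4×8=32, #4→P-ζ 11×9=99, #5→P-ζ 7×3=21, #6→P-ζ 18×2=36
  transport cost 270, fixed 90 → total 360.
Compare {P-α}: transport cost 260 + fixed 124 = 384.
Compare {P-α, P-ζ}: transport cost 181 + fixed 214 = 395.
Compare {P-α, P-δ}: transport cost 157 + fixed 241 = 398.
All other subsets cost ≥ 384. Minimum total cost: 360.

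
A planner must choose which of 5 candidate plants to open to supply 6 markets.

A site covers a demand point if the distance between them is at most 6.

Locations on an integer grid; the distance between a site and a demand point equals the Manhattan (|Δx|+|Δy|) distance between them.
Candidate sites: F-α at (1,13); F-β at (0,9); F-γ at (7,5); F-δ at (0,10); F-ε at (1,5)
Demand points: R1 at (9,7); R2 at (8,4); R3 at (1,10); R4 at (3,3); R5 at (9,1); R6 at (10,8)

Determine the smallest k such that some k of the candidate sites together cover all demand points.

2

Coverage sets (demand points within 6 of each site):
  F-α: {R3}
  F-β: {R3}
  F-γ: {R1, R2, R4, R5, R6}
  F-δ: {R3}
  F-ε: {R3, R4}
No single site covers all 6 demand points.
But {F-α, F-γ} covers everything, so the minimum is 2.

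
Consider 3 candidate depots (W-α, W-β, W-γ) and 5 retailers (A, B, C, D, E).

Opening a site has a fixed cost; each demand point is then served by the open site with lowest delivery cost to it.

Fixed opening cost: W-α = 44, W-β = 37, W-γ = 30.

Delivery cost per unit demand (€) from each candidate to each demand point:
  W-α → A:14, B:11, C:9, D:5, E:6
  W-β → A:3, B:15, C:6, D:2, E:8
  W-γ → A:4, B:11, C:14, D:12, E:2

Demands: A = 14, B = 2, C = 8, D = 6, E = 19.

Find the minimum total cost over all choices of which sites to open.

Open {W-β, W-γ}: assign each demand point to its cheapest open site.
  A→W-β 14×3=42, B→W-γ 2×11=22, C→W-β 8×6=48, D→W-β 6×2=12, E→W-γ 19×2=38
  delivery cost 162, fixed 67 → total 229.
Compare {W-α, W-β, W-γ}: delivery cost 162 + fixed 111 = 273.
Compare {W-α, W-γ}: delivery cost 218 + fixed 74 = 292.
Compare {W-α, W-β}: delivery cost 238 + fixed 81 = 319.
All other subsets cost ≥ 273. Minimum total cost: 229.

229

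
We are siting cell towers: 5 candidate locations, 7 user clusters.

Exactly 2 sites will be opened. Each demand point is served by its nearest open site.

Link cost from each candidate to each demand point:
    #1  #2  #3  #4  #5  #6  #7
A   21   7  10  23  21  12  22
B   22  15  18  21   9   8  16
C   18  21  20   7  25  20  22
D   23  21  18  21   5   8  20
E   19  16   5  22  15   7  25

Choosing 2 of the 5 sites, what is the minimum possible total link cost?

90

Open {C, E}.
  #1→C 18, #2→E 16, #3→E 5, #4→C 7, #5→E 15, #6→E 7, #7→C 22  ⇒ total 90.
Compare {B, C}: total 91.
Compare {A, B}: total 92.
No size-2 selection does better; minimum is 90.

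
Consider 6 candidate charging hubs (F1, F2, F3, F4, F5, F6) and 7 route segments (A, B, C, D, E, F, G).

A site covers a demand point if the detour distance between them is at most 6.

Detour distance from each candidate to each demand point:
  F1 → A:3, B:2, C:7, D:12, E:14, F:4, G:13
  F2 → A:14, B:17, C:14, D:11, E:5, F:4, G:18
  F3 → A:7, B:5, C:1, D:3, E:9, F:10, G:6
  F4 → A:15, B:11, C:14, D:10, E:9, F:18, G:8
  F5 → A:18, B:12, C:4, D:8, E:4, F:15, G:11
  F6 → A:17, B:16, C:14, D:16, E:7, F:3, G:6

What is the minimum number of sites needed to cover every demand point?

3

Coverage sets (demand points within 6 of each site):
  F1: {A, B, F}
  F2: {E, F}
  F3: {B, C, D, G}
  F4: {}
  F5: {C, E}
  F6: {F, G}
No 2 sites suffice: every size-2 union leaves at least one demand point uncovered.
But {F1, F2, F3} covers everything, so the minimum is 3.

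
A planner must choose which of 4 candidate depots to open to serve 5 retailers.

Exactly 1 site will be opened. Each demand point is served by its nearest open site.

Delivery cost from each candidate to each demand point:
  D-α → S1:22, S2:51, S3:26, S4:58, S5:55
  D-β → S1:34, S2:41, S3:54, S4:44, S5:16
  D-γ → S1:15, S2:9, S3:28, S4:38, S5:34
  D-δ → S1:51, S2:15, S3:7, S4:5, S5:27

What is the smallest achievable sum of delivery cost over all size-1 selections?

105

Open {D-δ}.
  S1→D-δ 51, S2→D-δ 15, S3→D-δ 7, S4→D-δ 5, S5→D-δ 27  ⇒ total 105.
Compare {D-γ}: total 124.
Compare {D-β}: total 189.
No size-1 selection does better; minimum is 105.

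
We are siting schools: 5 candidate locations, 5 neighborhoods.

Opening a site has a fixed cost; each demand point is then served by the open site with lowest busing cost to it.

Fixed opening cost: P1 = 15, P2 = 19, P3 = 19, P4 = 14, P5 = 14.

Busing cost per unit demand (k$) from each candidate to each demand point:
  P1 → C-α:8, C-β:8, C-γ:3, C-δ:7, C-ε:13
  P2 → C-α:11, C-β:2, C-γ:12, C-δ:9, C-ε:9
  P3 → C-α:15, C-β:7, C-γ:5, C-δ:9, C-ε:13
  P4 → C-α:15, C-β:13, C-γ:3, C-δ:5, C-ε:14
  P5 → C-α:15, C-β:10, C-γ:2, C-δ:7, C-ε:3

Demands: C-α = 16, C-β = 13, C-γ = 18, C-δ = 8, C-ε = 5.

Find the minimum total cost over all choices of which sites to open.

307

Open {P1, P2, P4, P5}: assign each demand point to its cheapest open site.
  C-α→P1 16×8=128, C-β→P2 13×2=26, C-γ→P5 18×2=36, C-δ→P4 8×5=40, C-ε→P5 5×3=15
  busing cost 245, fixed 62 → total 307.
Compare {P1, P2, P5}: busing cost 261 + fixed 48 = 309.
Compare {P1, P2, P3, P4, P5}: busing cost 245 + fixed 81 = 326.
Compare {P1, P2, P3, P5}: busing cost 261 + fixed 67 = 328.
All other subsets cost ≥ 309. Minimum total cost: 307.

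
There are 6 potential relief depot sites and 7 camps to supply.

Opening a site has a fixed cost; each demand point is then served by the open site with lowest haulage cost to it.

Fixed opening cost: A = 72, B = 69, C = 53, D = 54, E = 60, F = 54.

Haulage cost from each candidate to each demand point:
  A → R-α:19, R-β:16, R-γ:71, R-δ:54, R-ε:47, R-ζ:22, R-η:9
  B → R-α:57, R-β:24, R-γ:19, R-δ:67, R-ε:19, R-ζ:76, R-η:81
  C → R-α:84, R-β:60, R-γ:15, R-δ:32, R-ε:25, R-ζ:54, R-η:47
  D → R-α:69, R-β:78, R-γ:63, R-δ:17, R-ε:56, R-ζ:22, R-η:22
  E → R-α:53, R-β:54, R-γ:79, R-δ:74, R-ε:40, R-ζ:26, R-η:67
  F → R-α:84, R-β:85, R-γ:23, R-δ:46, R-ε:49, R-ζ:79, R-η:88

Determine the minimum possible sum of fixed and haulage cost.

263

Open {A, C}: assign each demand point to its cheapest open site.
  R-α→A 19, R-β→A 16, R-γ→C 15, R-δ→C 32, R-ε→C 25, R-ζ→A 22, R-η→A 9
  haulage cost 138, fixed 125 → total 263.
Compare {A, B}: haulage cost 158 + fixed 141 = 299.
Compare {A, C, D}: haulage cost 123 + fixed 179 = 302.
Compare {B, D}: haulage cost 180 + fixed 123 = 303.
All other subsets cost ≥ 299. Minimum total cost: 263.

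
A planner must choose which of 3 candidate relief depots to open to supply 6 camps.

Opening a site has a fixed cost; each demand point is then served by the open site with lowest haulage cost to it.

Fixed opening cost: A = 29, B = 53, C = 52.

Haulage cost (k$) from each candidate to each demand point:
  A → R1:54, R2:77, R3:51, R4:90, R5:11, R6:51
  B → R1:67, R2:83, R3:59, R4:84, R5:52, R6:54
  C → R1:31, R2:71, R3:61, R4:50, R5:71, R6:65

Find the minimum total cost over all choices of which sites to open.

Open {A, C}: assign each demand point to its cheapest open site.
  R1→C 31, R2→C 71, R3→A 51, R4→C 50, R5→A 11, R6→A 51
  haulage cost 265, fixed 81 → total 346.
Compare {A}: haulage cost 334 + fixed 29 = 363.
Compare {A, B, C}: haulage cost 265 + fixed 134 = 399.
Compare {C}: haulage cost 349 + fixed 52 = 401.
All other subsets cost ≥ 363. Minimum total cost: 346.

346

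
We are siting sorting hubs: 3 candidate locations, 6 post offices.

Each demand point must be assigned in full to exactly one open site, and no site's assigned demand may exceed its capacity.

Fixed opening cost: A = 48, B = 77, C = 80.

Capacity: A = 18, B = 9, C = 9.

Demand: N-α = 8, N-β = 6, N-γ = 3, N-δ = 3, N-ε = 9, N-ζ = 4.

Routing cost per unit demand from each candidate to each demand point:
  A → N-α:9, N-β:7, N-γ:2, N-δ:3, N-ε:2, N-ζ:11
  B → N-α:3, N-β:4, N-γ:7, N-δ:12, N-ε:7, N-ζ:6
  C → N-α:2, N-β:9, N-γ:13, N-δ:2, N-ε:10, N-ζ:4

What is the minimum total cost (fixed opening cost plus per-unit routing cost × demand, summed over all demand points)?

Open {A, B, C}; cheapest assignment that respects the capacities:
  A (cap 18, load 18): N-β, N-γ, N-ε — cost 6×7 + 3×2 + 9×2 = 66
  B (cap 9, load 8): N-α — cost 8×3 = 24
  C (cap 9, load 7): N-δ, N-ζ — cost 3×2 + 4×4 = 22
  Shipping 112, fixed 205 → total 317.
  Any other capacity-feasible assignment to {A, B, C} ships for at least 112.
Total demand is 33 and no other set of sites has combined capacity ≥ 33, so {A, B, C} is the only feasible choice of open sites. Minimum: 317.

317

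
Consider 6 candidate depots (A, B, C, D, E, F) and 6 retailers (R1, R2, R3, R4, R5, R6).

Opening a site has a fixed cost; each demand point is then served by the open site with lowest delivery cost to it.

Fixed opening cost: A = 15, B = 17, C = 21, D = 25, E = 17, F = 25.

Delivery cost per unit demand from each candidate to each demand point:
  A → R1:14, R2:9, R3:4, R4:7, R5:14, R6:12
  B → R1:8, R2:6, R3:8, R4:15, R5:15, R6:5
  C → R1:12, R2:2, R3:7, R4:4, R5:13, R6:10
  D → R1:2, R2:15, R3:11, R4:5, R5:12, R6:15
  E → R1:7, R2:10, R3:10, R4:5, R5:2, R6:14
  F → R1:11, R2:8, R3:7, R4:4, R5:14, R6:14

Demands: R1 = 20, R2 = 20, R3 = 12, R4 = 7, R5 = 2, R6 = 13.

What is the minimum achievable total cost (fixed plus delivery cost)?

320

Open {A, B, C, D, E}: assign each demand point to its cheapest open site.
  R1→D 20×2=40, R2→C 20×2=40, R3→A 12×4=48, R4→C 7×4=28, R5→E 2×2=4, R6→B 13×5=65
  delivery cost 225, fixed 95 → total 320.
Compare {A, B, C, D}: delivery cost 245 + fixed 78 = 323.
Compare {B, C, D, E}: delivery cost 261 + fixed 80 = 341.
Compare {B, C, D}: delivery cost 281 + fixed 63 = 344.
All other subsets cost ≥ 323. Minimum total cost: 320.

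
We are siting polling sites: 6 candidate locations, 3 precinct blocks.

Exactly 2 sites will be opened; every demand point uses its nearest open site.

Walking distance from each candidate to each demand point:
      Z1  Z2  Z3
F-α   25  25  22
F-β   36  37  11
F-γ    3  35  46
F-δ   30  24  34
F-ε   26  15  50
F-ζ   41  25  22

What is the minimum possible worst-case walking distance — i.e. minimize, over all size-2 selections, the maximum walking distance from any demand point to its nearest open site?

Open {F-α, F-β}.
  Farthest demand point is Z1 at walking distance 25 (to F-α); all others are ≤ 25.
With {F-α, F-γ} the worst case is 25.
With {F-α, F-δ} the worst case is 25.
No size-2 selection achieves below 25.

25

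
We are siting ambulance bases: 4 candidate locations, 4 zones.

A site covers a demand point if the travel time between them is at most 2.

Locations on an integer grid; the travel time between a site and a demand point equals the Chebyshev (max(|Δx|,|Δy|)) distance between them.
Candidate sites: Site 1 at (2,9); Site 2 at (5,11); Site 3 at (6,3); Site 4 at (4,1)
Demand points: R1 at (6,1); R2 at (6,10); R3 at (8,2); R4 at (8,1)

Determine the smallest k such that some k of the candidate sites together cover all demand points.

Coverage sets (demand points within 2 of each site):
  Site 1: {}
  Site 2: {R2}
  Site 3: {R1, R3, R4}
  Site 4: {R1}
No single site covers all 4 demand points.
But {Site 2, Site 3} covers everything, so the minimum is 2.

2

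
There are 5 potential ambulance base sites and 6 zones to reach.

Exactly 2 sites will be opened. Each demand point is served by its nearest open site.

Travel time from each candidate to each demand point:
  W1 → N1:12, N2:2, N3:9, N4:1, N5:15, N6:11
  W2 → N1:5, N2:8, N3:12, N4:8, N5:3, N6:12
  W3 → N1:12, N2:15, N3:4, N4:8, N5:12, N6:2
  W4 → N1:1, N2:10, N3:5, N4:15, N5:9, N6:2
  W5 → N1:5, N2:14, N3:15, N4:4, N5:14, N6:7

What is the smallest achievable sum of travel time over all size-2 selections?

Open {W1, W4}.
  N1→W4 1, N2→W1 2, N3→W4 5, N4→W1 1, N5→W4 9, N6→W4 2  ⇒ total 20.
Compare {W2, W4}: total 27.
Compare {W2, W3}: total 30.
No size-2 selection does better; minimum is 20.

20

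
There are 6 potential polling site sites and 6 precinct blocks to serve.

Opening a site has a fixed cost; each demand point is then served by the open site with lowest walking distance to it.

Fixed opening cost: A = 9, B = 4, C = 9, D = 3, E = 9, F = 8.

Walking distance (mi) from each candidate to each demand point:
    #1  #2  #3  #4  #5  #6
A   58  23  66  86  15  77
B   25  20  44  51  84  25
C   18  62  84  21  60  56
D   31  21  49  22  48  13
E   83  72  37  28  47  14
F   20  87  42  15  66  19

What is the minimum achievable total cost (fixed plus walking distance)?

146

Open {A, D, F}: assign each demand point to its cheapest open site.
  #1→F 20, #2→D 21, #3→F 42, #4→F 15, #5→A 15, #6→D 13
  walking distance 126, fixed 20 → total 146.
Compare {A, B, D, F}: walking distance 125 + fixed 24 = 149.
Compare {A, E, F}: walking distance 124 + fixed 26 = 150.
Compare {A, D, E, F}: walking distance 121 + fixed 29 = 150.
All other subsets cost ≥ 149. Minimum total cost: 146.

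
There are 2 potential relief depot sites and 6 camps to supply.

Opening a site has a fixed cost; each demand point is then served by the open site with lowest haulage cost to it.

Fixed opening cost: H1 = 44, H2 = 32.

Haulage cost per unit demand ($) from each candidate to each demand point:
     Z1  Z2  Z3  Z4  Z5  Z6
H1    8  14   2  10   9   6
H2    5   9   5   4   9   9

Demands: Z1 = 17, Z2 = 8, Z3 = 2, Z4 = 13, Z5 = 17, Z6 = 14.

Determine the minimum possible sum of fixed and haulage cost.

Open {H1, H2}: assign each demand point to its cheapest open site.
  Z1→H2 17×5=85, Z2→H2 8×9=72, Z3→H1 2×2=4, Z4→H2 13×4=52, Z5→H1 17×9=153, Z6→H1 14×6=84
  haulage cost 450, fixed 76 → total 526.
Compare {H2}: haulage cost 498 + fixed 32 = 530.
Compare {H1}: haulage cost 619 + fixed 44 = 663.

526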